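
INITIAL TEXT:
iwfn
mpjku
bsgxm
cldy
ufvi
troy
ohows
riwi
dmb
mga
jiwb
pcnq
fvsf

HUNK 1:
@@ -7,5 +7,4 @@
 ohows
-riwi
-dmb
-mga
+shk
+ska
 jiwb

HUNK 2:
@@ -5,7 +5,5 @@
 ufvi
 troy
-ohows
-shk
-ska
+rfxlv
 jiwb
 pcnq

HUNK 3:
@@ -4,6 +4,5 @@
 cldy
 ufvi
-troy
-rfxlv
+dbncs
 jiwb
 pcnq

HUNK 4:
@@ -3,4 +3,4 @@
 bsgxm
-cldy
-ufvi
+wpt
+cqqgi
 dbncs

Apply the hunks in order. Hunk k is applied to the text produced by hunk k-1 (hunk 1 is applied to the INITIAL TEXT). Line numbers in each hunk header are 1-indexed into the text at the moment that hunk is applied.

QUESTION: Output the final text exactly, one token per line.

Hunk 1: at line 7 remove [riwi,dmb,mga] add [shk,ska] -> 12 lines: iwfn mpjku bsgxm cldy ufvi troy ohows shk ska jiwb pcnq fvsf
Hunk 2: at line 5 remove [ohows,shk,ska] add [rfxlv] -> 10 lines: iwfn mpjku bsgxm cldy ufvi troy rfxlv jiwb pcnq fvsf
Hunk 3: at line 4 remove [troy,rfxlv] add [dbncs] -> 9 lines: iwfn mpjku bsgxm cldy ufvi dbncs jiwb pcnq fvsf
Hunk 4: at line 3 remove [cldy,ufvi] add [wpt,cqqgi] -> 9 lines: iwfn mpjku bsgxm wpt cqqgi dbncs jiwb pcnq fvsf

Answer: iwfn
mpjku
bsgxm
wpt
cqqgi
dbncs
jiwb
pcnq
fvsf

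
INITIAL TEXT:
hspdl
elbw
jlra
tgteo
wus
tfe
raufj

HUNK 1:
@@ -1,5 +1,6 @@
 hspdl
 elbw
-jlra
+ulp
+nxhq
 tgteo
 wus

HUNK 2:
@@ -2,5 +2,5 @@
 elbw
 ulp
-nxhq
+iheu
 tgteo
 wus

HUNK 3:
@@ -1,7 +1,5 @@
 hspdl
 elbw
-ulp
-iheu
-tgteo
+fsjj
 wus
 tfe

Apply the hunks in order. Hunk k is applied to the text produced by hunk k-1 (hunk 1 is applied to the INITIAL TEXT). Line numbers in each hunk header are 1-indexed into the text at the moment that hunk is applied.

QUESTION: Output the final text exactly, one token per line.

Answer: hspdl
elbw
fsjj
wus
tfe
raufj

Derivation:
Hunk 1: at line 1 remove [jlra] add [ulp,nxhq] -> 8 lines: hspdl elbw ulp nxhq tgteo wus tfe raufj
Hunk 2: at line 2 remove [nxhq] add [iheu] -> 8 lines: hspdl elbw ulp iheu tgteo wus tfe raufj
Hunk 3: at line 1 remove [ulp,iheu,tgteo] add [fsjj] -> 6 lines: hspdl elbw fsjj wus tfe raufj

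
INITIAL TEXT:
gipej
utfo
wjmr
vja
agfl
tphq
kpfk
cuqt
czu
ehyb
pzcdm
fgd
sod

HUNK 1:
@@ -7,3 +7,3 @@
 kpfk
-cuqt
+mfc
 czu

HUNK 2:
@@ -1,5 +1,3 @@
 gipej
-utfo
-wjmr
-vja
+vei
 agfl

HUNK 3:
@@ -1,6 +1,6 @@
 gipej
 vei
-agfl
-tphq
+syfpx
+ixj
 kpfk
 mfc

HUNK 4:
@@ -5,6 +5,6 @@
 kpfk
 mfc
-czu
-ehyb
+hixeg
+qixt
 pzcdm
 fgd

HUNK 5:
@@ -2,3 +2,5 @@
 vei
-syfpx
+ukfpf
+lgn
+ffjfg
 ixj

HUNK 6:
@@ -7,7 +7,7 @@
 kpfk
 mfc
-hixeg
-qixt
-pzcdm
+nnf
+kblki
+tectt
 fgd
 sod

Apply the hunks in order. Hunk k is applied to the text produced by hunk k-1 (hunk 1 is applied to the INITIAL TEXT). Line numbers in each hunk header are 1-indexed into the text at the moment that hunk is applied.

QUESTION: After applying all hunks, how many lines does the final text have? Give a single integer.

Hunk 1: at line 7 remove [cuqt] add [mfc] -> 13 lines: gipej utfo wjmr vja agfl tphq kpfk mfc czu ehyb pzcdm fgd sod
Hunk 2: at line 1 remove [utfo,wjmr,vja] add [vei] -> 11 lines: gipej vei agfl tphq kpfk mfc czu ehyb pzcdm fgd sod
Hunk 3: at line 1 remove [agfl,tphq] add [syfpx,ixj] -> 11 lines: gipej vei syfpx ixj kpfk mfc czu ehyb pzcdm fgd sod
Hunk 4: at line 5 remove [czu,ehyb] add [hixeg,qixt] -> 11 lines: gipej vei syfpx ixj kpfk mfc hixeg qixt pzcdm fgd sod
Hunk 5: at line 2 remove [syfpx] add [ukfpf,lgn,ffjfg] -> 13 lines: gipej vei ukfpf lgn ffjfg ixj kpfk mfc hixeg qixt pzcdm fgd sod
Hunk 6: at line 7 remove [hixeg,qixt,pzcdm] add [nnf,kblki,tectt] -> 13 lines: gipej vei ukfpf lgn ffjfg ixj kpfk mfc nnf kblki tectt fgd sod
Final line count: 13

Answer: 13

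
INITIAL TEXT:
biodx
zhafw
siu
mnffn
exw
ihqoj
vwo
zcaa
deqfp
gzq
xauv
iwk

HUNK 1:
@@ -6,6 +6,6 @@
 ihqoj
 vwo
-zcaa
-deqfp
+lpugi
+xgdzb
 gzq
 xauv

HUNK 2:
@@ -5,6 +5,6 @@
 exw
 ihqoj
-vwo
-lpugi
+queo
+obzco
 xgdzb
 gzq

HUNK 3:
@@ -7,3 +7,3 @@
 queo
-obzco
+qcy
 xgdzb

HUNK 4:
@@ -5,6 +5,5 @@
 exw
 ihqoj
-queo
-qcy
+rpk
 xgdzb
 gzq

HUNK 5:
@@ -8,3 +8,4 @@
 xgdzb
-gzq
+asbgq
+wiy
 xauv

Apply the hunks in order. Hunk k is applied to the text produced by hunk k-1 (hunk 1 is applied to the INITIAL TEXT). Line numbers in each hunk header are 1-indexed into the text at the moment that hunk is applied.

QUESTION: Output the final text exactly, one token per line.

Answer: biodx
zhafw
siu
mnffn
exw
ihqoj
rpk
xgdzb
asbgq
wiy
xauv
iwk

Derivation:
Hunk 1: at line 6 remove [zcaa,deqfp] add [lpugi,xgdzb] -> 12 lines: biodx zhafw siu mnffn exw ihqoj vwo lpugi xgdzb gzq xauv iwk
Hunk 2: at line 5 remove [vwo,lpugi] add [queo,obzco] -> 12 lines: biodx zhafw siu mnffn exw ihqoj queo obzco xgdzb gzq xauv iwk
Hunk 3: at line 7 remove [obzco] add [qcy] -> 12 lines: biodx zhafw siu mnffn exw ihqoj queo qcy xgdzb gzq xauv iwk
Hunk 4: at line 5 remove [queo,qcy] add [rpk] -> 11 lines: biodx zhafw siu mnffn exw ihqoj rpk xgdzb gzq xauv iwk
Hunk 5: at line 8 remove [gzq] add [asbgq,wiy] -> 12 lines: biodx zhafw siu mnffn exw ihqoj rpk xgdzb asbgq wiy xauv iwk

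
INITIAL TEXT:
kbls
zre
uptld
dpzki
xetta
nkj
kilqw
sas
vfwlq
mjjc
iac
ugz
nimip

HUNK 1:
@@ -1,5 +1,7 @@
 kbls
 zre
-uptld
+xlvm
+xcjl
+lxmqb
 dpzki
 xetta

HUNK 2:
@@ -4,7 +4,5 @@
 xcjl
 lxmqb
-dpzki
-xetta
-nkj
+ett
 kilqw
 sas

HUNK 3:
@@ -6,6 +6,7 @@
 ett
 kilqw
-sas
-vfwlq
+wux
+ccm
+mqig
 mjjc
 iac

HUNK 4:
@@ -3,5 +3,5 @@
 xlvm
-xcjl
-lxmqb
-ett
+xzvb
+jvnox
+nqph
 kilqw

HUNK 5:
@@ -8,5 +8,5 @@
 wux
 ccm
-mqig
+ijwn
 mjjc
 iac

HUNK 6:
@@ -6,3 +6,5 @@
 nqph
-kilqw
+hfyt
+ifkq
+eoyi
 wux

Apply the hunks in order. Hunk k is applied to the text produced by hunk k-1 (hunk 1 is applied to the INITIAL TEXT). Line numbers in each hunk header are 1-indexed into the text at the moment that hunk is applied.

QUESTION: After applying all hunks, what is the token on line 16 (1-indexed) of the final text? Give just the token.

Answer: nimip

Derivation:
Hunk 1: at line 1 remove [uptld] add [xlvm,xcjl,lxmqb] -> 15 lines: kbls zre xlvm xcjl lxmqb dpzki xetta nkj kilqw sas vfwlq mjjc iac ugz nimip
Hunk 2: at line 4 remove [dpzki,xetta,nkj] add [ett] -> 13 lines: kbls zre xlvm xcjl lxmqb ett kilqw sas vfwlq mjjc iac ugz nimip
Hunk 3: at line 6 remove [sas,vfwlq] add [wux,ccm,mqig] -> 14 lines: kbls zre xlvm xcjl lxmqb ett kilqw wux ccm mqig mjjc iac ugz nimip
Hunk 4: at line 3 remove [xcjl,lxmqb,ett] add [xzvb,jvnox,nqph] -> 14 lines: kbls zre xlvm xzvb jvnox nqph kilqw wux ccm mqig mjjc iac ugz nimip
Hunk 5: at line 8 remove [mqig] add [ijwn] -> 14 lines: kbls zre xlvm xzvb jvnox nqph kilqw wux ccm ijwn mjjc iac ugz nimip
Hunk 6: at line 6 remove [kilqw] add [hfyt,ifkq,eoyi] -> 16 lines: kbls zre xlvm xzvb jvnox nqph hfyt ifkq eoyi wux ccm ijwn mjjc iac ugz nimip
Final line 16: nimip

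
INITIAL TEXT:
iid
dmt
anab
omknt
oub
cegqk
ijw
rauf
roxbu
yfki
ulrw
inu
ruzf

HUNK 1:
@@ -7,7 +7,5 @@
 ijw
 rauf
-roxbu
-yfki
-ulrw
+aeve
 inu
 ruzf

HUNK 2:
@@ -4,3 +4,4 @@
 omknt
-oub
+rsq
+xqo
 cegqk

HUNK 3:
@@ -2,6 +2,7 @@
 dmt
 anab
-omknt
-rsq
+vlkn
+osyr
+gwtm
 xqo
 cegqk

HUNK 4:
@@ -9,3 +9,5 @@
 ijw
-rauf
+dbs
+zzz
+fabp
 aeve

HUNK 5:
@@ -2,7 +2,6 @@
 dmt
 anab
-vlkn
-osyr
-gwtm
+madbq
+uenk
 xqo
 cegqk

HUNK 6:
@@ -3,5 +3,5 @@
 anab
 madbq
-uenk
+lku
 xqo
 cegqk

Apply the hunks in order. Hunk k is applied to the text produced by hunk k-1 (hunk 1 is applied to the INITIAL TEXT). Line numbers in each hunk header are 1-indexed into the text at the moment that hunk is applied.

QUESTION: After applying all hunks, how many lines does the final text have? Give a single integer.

Answer: 14

Derivation:
Hunk 1: at line 7 remove [roxbu,yfki,ulrw] add [aeve] -> 11 lines: iid dmt anab omknt oub cegqk ijw rauf aeve inu ruzf
Hunk 2: at line 4 remove [oub] add [rsq,xqo] -> 12 lines: iid dmt anab omknt rsq xqo cegqk ijw rauf aeve inu ruzf
Hunk 3: at line 2 remove [omknt,rsq] add [vlkn,osyr,gwtm] -> 13 lines: iid dmt anab vlkn osyr gwtm xqo cegqk ijw rauf aeve inu ruzf
Hunk 4: at line 9 remove [rauf] add [dbs,zzz,fabp] -> 15 lines: iid dmt anab vlkn osyr gwtm xqo cegqk ijw dbs zzz fabp aeve inu ruzf
Hunk 5: at line 2 remove [vlkn,osyr,gwtm] add [madbq,uenk] -> 14 lines: iid dmt anab madbq uenk xqo cegqk ijw dbs zzz fabp aeve inu ruzf
Hunk 6: at line 3 remove [uenk] add [lku] -> 14 lines: iid dmt anab madbq lku xqo cegqk ijw dbs zzz fabp aeve inu ruzf
Final line count: 14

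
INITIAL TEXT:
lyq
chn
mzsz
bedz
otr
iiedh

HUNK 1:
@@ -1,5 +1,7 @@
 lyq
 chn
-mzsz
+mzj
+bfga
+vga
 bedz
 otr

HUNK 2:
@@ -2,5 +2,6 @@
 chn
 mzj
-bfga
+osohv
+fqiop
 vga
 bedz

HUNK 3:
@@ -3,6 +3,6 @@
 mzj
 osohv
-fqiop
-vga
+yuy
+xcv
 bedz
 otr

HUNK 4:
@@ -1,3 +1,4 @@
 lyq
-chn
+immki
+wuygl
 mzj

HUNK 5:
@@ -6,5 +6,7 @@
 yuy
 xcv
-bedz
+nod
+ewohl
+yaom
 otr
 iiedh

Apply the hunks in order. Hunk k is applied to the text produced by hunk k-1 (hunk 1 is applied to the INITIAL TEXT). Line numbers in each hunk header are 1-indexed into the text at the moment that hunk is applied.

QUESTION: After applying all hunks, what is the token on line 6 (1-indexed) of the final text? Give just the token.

Answer: yuy

Derivation:
Hunk 1: at line 1 remove [mzsz] add [mzj,bfga,vga] -> 8 lines: lyq chn mzj bfga vga bedz otr iiedh
Hunk 2: at line 2 remove [bfga] add [osohv,fqiop] -> 9 lines: lyq chn mzj osohv fqiop vga bedz otr iiedh
Hunk 3: at line 3 remove [fqiop,vga] add [yuy,xcv] -> 9 lines: lyq chn mzj osohv yuy xcv bedz otr iiedh
Hunk 4: at line 1 remove [chn] add [immki,wuygl] -> 10 lines: lyq immki wuygl mzj osohv yuy xcv bedz otr iiedh
Hunk 5: at line 6 remove [bedz] add [nod,ewohl,yaom] -> 12 lines: lyq immki wuygl mzj osohv yuy xcv nod ewohl yaom otr iiedh
Final line 6: yuy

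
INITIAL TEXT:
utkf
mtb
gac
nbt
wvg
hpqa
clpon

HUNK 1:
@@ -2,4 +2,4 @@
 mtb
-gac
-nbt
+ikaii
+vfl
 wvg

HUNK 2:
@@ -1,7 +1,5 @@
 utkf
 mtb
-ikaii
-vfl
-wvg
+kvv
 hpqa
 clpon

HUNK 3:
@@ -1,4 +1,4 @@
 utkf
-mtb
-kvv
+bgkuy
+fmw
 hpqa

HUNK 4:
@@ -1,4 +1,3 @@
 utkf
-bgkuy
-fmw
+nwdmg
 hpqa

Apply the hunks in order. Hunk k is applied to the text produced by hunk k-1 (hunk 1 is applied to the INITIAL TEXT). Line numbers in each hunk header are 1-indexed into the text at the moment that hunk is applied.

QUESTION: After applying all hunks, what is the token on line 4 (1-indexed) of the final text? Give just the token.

Hunk 1: at line 2 remove [gac,nbt] add [ikaii,vfl] -> 7 lines: utkf mtb ikaii vfl wvg hpqa clpon
Hunk 2: at line 1 remove [ikaii,vfl,wvg] add [kvv] -> 5 lines: utkf mtb kvv hpqa clpon
Hunk 3: at line 1 remove [mtb,kvv] add [bgkuy,fmw] -> 5 lines: utkf bgkuy fmw hpqa clpon
Hunk 4: at line 1 remove [bgkuy,fmw] add [nwdmg] -> 4 lines: utkf nwdmg hpqa clpon
Final line 4: clpon

Answer: clpon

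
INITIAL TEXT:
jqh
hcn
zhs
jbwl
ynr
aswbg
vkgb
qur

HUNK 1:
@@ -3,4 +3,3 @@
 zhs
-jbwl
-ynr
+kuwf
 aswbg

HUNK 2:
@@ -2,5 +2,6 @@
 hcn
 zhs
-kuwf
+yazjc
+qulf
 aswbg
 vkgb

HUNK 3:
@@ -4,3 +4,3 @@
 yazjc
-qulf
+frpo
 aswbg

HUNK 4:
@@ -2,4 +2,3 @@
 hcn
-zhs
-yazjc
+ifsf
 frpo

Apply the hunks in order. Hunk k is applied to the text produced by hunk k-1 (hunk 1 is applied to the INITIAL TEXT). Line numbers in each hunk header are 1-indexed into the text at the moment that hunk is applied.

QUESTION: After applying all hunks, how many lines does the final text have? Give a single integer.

Hunk 1: at line 3 remove [jbwl,ynr] add [kuwf] -> 7 lines: jqh hcn zhs kuwf aswbg vkgb qur
Hunk 2: at line 2 remove [kuwf] add [yazjc,qulf] -> 8 lines: jqh hcn zhs yazjc qulf aswbg vkgb qur
Hunk 3: at line 4 remove [qulf] add [frpo] -> 8 lines: jqh hcn zhs yazjc frpo aswbg vkgb qur
Hunk 4: at line 2 remove [zhs,yazjc] add [ifsf] -> 7 lines: jqh hcn ifsf frpo aswbg vkgb qur
Final line count: 7

Answer: 7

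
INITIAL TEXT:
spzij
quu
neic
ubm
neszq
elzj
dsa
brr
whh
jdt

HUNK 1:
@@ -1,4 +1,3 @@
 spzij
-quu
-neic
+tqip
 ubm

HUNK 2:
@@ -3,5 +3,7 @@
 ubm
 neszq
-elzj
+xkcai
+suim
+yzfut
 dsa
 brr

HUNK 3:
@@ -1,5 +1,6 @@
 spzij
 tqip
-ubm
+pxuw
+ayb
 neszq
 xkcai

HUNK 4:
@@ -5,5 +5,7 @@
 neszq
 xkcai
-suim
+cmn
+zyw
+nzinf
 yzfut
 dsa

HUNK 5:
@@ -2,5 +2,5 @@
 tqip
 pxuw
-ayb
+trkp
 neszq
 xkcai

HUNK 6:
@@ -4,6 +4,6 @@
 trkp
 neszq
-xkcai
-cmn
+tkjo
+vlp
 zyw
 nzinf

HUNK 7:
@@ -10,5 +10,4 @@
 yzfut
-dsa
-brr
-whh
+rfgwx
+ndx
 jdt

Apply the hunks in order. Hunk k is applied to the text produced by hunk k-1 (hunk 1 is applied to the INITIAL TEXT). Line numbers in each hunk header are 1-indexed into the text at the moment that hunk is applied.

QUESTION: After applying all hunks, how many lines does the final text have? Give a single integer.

Answer: 13

Derivation:
Hunk 1: at line 1 remove [quu,neic] add [tqip] -> 9 lines: spzij tqip ubm neszq elzj dsa brr whh jdt
Hunk 2: at line 3 remove [elzj] add [xkcai,suim,yzfut] -> 11 lines: spzij tqip ubm neszq xkcai suim yzfut dsa brr whh jdt
Hunk 3: at line 1 remove [ubm] add [pxuw,ayb] -> 12 lines: spzij tqip pxuw ayb neszq xkcai suim yzfut dsa brr whh jdt
Hunk 4: at line 5 remove [suim] add [cmn,zyw,nzinf] -> 14 lines: spzij tqip pxuw ayb neszq xkcai cmn zyw nzinf yzfut dsa brr whh jdt
Hunk 5: at line 2 remove [ayb] add [trkp] -> 14 lines: spzij tqip pxuw trkp neszq xkcai cmn zyw nzinf yzfut dsa brr whh jdt
Hunk 6: at line 4 remove [xkcai,cmn] add [tkjo,vlp] -> 14 lines: spzij tqip pxuw trkp neszq tkjo vlp zyw nzinf yzfut dsa brr whh jdt
Hunk 7: at line 10 remove [dsa,brr,whh] add [rfgwx,ndx] -> 13 lines: spzij tqip pxuw trkp neszq tkjo vlp zyw nzinf yzfut rfgwx ndx jdt
Final line count: 13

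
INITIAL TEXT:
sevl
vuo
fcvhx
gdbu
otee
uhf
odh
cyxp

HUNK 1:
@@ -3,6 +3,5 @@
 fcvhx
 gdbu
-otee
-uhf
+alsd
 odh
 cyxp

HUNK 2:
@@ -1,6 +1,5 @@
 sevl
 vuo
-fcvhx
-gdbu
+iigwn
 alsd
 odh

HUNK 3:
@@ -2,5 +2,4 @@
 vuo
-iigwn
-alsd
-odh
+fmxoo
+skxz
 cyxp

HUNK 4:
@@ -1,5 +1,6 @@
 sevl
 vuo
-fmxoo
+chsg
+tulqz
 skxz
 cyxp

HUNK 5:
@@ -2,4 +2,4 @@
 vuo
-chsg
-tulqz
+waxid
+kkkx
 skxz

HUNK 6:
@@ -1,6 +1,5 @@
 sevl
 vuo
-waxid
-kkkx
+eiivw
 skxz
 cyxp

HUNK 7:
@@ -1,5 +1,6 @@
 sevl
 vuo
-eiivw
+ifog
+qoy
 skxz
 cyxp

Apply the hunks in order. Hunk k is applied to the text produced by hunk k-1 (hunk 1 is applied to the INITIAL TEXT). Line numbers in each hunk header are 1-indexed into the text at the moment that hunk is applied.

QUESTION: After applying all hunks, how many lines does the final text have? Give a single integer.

Answer: 6

Derivation:
Hunk 1: at line 3 remove [otee,uhf] add [alsd] -> 7 lines: sevl vuo fcvhx gdbu alsd odh cyxp
Hunk 2: at line 1 remove [fcvhx,gdbu] add [iigwn] -> 6 lines: sevl vuo iigwn alsd odh cyxp
Hunk 3: at line 2 remove [iigwn,alsd,odh] add [fmxoo,skxz] -> 5 lines: sevl vuo fmxoo skxz cyxp
Hunk 4: at line 1 remove [fmxoo] add [chsg,tulqz] -> 6 lines: sevl vuo chsg tulqz skxz cyxp
Hunk 5: at line 2 remove [chsg,tulqz] add [waxid,kkkx] -> 6 lines: sevl vuo waxid kkkx skxz cyxp
Hunk 6: at line 1 remove [waxid,kkkx] add [eiivw] -> 5 lines: sevl vuo eiivw skxz cyxp
Hunk 7: at line 1 remove [eiivw] add [ifog,qoy] -> 6 lines: sevl vuo ifog qoy skxz cyxp
Final line count: 6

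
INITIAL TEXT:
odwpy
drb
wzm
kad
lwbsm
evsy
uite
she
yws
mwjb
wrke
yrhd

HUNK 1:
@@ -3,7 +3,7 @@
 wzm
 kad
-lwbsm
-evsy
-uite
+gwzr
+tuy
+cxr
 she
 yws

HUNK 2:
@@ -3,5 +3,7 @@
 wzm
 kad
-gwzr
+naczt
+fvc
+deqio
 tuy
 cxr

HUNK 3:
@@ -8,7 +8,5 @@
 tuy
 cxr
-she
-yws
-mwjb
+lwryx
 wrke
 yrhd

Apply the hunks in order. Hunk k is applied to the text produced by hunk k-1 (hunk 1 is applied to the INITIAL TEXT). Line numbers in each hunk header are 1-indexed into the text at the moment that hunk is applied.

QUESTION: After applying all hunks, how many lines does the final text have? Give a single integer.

Hunk 1: at line 3 remove [lwbsm,evsy,uite] add [gwzr,tuy,cxr] -> 12 lines: odwpy drb wzm kad gwzr tuy cxr she yws mwjb wrke yrhd
Hunk 2: at line 3 remove [gwzr] add [naczt,fvc,deqio] -> 14 lines: odwpy drb wzm kad naczt fvc deqio tuy cxr she yws mwjb wrke yrhd
Hunk 3: at line 8 remove [she,yws,mwjb] add [lwryx] -> 12 lines: odwpy drb wzm kad naczt fvc deqio tuy cxr lwryx wrke yrhd
Final line count: 12

Answer: 12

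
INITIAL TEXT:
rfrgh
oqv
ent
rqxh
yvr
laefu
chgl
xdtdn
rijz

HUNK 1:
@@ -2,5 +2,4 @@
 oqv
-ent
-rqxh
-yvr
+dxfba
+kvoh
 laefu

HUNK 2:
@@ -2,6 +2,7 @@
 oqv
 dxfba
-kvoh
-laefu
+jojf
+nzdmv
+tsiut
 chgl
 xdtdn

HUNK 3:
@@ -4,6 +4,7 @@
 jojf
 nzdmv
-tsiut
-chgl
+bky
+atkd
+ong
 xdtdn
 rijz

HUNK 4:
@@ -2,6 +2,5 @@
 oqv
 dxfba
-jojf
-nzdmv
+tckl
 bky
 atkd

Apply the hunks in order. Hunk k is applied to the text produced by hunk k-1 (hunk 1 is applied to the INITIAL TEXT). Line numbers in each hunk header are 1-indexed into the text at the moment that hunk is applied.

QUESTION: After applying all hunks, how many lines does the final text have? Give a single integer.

Hunk 1: at line 2 remove [ent,rqxh,yvr] add [dxfba,kvoh] -> 8 lines: rfrgh oqv dxfba kvoh laefu chgl xdtdn rijz
Hunk 2: at line 2 remove [kvoh,laefu] add [jojf,nzdmv,tsiut] -> 9 lines: rfrgh oqv dxfba jojf nzdmv tsiut chgl xdtdn rijz
Hunk 3: at line 4 remove [tsiut,chgl] add [bky,atkd,ong] -> 10 lines: rfrgh oqv dxfba jojf nzdmv bky atkd ong xdtdn rijz
Hunk 4: at line 2 remove [jojf,nzdmv] add [tckl] -> 9 lines: rfrgh oqv dxfba tckl bky atkd ong xdtdn rijz
Final line count: 9

Answer: 9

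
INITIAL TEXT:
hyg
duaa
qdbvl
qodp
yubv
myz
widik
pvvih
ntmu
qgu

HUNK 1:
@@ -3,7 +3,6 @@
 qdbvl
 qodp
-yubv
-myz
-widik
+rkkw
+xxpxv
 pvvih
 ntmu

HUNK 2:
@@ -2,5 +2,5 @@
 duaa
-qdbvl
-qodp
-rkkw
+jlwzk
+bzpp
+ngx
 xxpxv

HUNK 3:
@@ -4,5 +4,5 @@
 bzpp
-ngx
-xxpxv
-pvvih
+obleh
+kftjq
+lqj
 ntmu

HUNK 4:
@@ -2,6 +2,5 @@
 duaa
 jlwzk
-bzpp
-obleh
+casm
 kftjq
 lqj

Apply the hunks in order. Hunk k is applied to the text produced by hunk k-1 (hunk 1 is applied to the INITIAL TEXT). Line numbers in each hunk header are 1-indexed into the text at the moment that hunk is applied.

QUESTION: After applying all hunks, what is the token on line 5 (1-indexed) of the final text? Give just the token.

Answer: kftjq

Derivation:
Hunk 1: at line 3 remove [yubv,myz,widik] add [rkkw,xxpxv] -> 9 lines: hyg duaa qdbvl qodp rkkw xxpxv pvvih ntmu qgu
Hunk 2: at line 2 remove [qdbvl,qodp,rkkw] add [jlwzk,bzpp,ngx] -> 9 lines: hyg duaa jlwzk bzpp ngx xxpxv pvvih ntmu qgu
Hunk 3: at line 4 remove [ngx,xxpxv,pvvih] add [obleh,kftjq,lqj] -> 9 lines: hyg duaa jlwzk bzpp obleh kftjq lqj ntmu qgu
Hunk 4: at line 2 remove [bzpp,obleh] add [casm] -> 8 lines: hyg duaa jlwzk casm kftjq lqj ntmu qgu
Final line 5: kftjq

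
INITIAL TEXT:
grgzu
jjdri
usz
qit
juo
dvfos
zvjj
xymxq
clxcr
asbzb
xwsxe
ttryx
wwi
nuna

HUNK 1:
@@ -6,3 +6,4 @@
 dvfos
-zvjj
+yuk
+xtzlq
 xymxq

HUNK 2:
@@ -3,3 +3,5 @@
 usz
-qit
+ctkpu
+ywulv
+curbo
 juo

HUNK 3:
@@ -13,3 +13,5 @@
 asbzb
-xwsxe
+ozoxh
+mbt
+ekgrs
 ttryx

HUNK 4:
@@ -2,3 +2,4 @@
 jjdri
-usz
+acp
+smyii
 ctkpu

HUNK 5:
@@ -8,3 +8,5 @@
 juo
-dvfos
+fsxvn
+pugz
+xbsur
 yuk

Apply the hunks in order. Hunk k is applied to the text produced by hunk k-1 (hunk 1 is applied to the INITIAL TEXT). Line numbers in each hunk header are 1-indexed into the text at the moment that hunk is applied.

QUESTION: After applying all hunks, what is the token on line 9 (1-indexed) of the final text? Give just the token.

Answer: fsxvn

Derivation:
Hunk 1: at line 6 remove [zvjj] add [yuk,xtzlq] -> 15 lines: grgzu jjdri usz qit juo dvfos yuk xtzlq xymxq clxcr asbzb xwsxe ttryx wwi nuna
Hunk 2: at line 3 remove [qit] add [ctkpu,ywulv,curbo] -> 17 lines: grgzu jjdri usz ctkpu ywulv curbo juo dvfos yuk xtzlq xymxq clxcr asbzb xwsxe ttryx wwi nuna
Hunk 3: at line 13 remove [xwsxe] add [ozoxh,mbt,ekgrs] -> 19 lines: grgzu jjdri usz ctkpu ywulv curbo juo dvfos yuk xtzlq xymxq clxcr asbzb ozoxh mbt ekgrs ttryx wwi nuna
Hunk 4: at line 2 remove [usz] add [acp,smyii] -> 20 lines: grgzu jjdri acp smyii ctkpu ywulv curbo juo dvfos yuk xtzlq xymxq clxcr asbzb ozoxh mbt ekgrs ttryx wwi nuna
Hunk 5: at line 8 remove [dvfos] add [fsxvn,pugz,xbsur] -> 22 lines: grgzu jjdri acp smyii ctkpu ywulv curbo juo fsxvn pugz xbsur yuk xtzlq xymxq clxcr asbzb ozoxh mbt ekgrs ttryx wwi nuna
Final line 9: fsxvn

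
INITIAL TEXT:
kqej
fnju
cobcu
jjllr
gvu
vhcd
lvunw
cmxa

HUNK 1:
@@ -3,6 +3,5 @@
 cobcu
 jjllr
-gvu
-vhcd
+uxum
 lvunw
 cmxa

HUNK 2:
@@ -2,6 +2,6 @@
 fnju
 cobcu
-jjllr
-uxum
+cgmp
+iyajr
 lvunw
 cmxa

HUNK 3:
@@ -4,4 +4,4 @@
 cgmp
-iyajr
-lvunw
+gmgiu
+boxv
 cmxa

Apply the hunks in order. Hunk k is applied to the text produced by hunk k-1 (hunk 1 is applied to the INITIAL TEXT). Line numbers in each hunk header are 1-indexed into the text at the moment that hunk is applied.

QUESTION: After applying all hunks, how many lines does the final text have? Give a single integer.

Answer: 7

Derivation:
Hunk 1: at line 3 remove [gvu,vhcd] add [uxum] -> 7 lines: kqej fnju cobcu jjllr uxum lvunw cmxa
Hunk 2: at line 2 remove [jjllr,uxum] add [cgmp,iyajr] -> 7 lines: kqej fnju cobcu cgmp iyajr lvunw cmxa
Hunk 3: at line 4 remove [iyajr,lvunw] add [gmgiu,boxv] -> 7 lines: kqej fnju cobcu cgmp gmgiu boxv cmxa
Final line count: 7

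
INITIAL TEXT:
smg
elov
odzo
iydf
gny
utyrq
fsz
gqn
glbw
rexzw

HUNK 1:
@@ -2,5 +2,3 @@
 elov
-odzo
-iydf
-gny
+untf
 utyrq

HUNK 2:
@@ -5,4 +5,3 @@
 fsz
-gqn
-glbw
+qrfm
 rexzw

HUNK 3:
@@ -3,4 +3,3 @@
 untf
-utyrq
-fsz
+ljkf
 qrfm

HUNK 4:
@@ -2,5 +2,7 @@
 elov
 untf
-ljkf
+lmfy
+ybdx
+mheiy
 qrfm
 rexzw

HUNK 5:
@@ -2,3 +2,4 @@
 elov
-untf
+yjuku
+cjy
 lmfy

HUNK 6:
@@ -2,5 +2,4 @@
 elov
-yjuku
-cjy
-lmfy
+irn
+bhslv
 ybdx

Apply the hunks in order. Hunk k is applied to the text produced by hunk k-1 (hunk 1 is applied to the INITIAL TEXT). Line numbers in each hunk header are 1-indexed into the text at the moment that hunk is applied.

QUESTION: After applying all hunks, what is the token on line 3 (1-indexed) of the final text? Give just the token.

Answer: irn

Derivation:
Hunk 1: at line 2 remove [odzo,iydf,gny] add [untf] -> 8 lines: smg elov untf utyrq fsz gqn glbw rexzw
Hunk 2: at line 5 remove [gqn,glbw] add [qrfm] -> 7 lines: smg elov untf utyrq fsz qrfm rexzw
Hunk 3: at line 3 remove [utyrq,fsz] add [ljkf] -> 6 lines: smg elov untf ljkf qrfm rexzw
Hunk 4: at line 2 remove [ljkf] add [lmfy,ybdx,mheiy] -> 8 lines: smg elov untf lmfy ybdx mheiy qrfm rexzw
Hunk 5: at line 2 remove [untf] add [yjuku,cjy] -> 9 lines: smg elov yjuku cjy lmfy ybdx mheiy qrfm rexzw
Hunk 6: at line 2 remove [yjuku,cjy,lmfy] add [irn,bhslv] -> 8 lines: smg elov irn bhslv ybdx mheiy qrfm rexzw
Final line 3: irn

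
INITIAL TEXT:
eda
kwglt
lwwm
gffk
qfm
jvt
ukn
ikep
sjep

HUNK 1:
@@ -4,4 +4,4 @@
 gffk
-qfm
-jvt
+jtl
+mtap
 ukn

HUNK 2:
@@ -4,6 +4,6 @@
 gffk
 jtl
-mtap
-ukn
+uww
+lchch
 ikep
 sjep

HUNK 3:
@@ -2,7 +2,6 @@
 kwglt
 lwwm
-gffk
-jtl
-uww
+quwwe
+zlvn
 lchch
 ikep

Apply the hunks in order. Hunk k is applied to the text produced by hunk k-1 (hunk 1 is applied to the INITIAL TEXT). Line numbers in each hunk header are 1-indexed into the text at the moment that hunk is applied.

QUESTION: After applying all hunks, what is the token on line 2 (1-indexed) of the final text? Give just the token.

Hunk 1: at line 4 remove [qfm,jvt] add [jtl,mtap] -> 9 lines: eda kwglt lwwm gffk jtl mtap ukn ikep sjep
Hunk 2: at line 4 remove [mtap,ukn] add [uww,lchch] -> 9 lines: eda kwglt lwwm gffk jtl uww lchch ikep sjep
Hunk 3: at line 2 remove [gffk,jtl,uww] add [quwwe,zlvn] -> 8 lines: eda kwglt lwwm quwwe zlvn lchch ikep sjep
Final line 2: kwglt

Answer: kwglt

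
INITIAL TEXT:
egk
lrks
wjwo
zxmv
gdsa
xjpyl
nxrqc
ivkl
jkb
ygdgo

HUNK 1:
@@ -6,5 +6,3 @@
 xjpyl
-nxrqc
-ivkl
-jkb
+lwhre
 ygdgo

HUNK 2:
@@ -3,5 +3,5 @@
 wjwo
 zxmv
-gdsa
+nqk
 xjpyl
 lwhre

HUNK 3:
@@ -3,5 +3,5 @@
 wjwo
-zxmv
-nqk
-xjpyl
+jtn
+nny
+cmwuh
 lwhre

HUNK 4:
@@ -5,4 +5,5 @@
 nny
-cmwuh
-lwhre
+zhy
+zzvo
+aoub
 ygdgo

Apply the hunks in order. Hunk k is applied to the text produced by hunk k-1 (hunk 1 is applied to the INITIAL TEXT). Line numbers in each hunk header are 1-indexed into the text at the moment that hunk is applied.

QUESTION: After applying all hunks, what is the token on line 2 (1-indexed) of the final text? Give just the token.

Answer: lrks

Derivation:
Hunk 1: at line 6 remove [nxrqc,ivkl,jkb] add [lwhre] -> 8 lines: egk lrks wjwo zxmv gdsa xjpyl lwhre ygdgo
Hunk 2: at line 3 remove [gdsa] add [nqk] -> 8 lines: egk lrks wjwo zxmv nqk xjpyl lwhre ygdgo
Hunk 3: at line 3 remove [zxmv,nqk,xjpyl] add [jtn,nny,cmwuh] -> 8 lines: egk lrks wjwo jtn nny cmwuh lwhre ygdgo
Hunk 4: at line 5 remove [cmwuh,lwhre] add [zhy,zzvo,aoub] -> 9 lines: egk lrks wjwo jtn nny zhy zzvo aoub ygdgo
Final line 2: lrks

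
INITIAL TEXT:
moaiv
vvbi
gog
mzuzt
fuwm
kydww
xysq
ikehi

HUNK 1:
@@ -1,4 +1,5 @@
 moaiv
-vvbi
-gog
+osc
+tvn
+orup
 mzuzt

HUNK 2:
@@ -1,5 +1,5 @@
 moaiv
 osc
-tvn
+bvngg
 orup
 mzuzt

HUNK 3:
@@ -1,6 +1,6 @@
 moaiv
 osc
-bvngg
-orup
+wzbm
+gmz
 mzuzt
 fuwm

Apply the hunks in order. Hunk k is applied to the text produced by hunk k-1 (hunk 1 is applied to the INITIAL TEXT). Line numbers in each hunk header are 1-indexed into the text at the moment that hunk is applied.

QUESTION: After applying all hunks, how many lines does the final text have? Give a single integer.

Answer: 9

Derivation:
Hunk 1: at line 1 remove [vvbi,gog] add [osc,tvn,orup] -> 9 lines: moaiv osc tvn orup mzuzt fuwm kydww xysq ikehi
Hunk 2: at line 1 remove [tvn] add [bvngg] -> 9 lines: moaiv osc bvngg orup mzuzt fuwm kydww xysq ikehi
Hunk 3: at line 1 remove [bvngg,orup] add [wzbm,gmz] -> 9 lines: moaiv osc wzbm gmz mzuzt fuwm kydww xysq ikehi
Final line count: 9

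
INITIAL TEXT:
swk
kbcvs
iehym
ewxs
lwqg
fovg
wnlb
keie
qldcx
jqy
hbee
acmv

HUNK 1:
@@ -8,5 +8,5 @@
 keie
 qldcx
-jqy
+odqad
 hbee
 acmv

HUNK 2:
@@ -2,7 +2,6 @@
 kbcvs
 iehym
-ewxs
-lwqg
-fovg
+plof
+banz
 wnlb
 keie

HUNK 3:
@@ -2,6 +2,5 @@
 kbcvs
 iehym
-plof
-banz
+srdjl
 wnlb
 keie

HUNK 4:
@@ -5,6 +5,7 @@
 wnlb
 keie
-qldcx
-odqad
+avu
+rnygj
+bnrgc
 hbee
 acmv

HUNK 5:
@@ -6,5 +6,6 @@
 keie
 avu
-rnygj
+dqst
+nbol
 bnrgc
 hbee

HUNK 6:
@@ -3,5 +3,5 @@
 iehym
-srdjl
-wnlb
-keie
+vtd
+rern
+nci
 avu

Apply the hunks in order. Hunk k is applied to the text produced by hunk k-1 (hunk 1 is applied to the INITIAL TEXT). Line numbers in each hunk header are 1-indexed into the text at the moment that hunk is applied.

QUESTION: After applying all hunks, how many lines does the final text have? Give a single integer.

Hunk 1: at line 8 remove [jqy] add [odqad] -> 12 lines: swk kbcvs iehym ewxs lwqg fovg wnlb keie qldcx odqad hbee acmv
Hunk 2: at line 2 remove [ewxs,lwqg,fovg] add [plof,banz] -> 11 lines: swk kbcvs iehym plof banz wnlb keie qldcx odqad hbee acmv
Hunk 3: at line 2 remove [plof,banz] add [srdjl] -> 10 lines: swk kbcvs iehym srdjl wnlb keie qldcx odqad hbee acmv
Hunk 4: at line 5 remove [qldcx,odqad] add [avu,rnygj,bnrgc] -> 11 lines: swk kbcvs iehym srdjl wnlb keie avu rnygj bnrgc hbee acmv
Hunk 5: at line 6 remove [rnygj] add [dqst,nbol] -> 12 lines: swk kbcvs iehym srdjl wnlb keie avu dqst nbol bnrgc hbee acmv
Hunk 6: at line 3 remove [srdjl,wnlb,keie] add [vtd,rern,nci] -> 12 lines: swk kbcvs iehym vtd rern nci avu dqst nbol bnrgc hbee acmv
Final line count: 12

Answer: 12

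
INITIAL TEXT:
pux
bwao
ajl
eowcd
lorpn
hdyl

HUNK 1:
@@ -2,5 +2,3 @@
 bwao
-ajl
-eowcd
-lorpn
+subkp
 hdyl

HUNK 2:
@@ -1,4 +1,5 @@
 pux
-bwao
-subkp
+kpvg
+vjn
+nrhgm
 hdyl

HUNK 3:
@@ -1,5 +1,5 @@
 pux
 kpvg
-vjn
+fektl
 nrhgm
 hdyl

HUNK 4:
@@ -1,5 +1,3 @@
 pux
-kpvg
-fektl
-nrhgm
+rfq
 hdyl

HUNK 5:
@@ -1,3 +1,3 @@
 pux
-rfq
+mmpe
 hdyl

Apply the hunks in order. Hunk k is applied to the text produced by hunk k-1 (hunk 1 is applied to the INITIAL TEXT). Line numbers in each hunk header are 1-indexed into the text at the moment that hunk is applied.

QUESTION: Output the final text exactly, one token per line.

Hunk 1: at line 2 remove [ajl,eowcd,lorpn] add [subkp] -> 4 lines: pux bwao subkp hdyl
Hunk 2: at line 1 remove [bwao,subkp] add [kpvg,vjn,nrhgm] -> 5 lines: pux kpvg vjn nrhgm hdyl
Hunk 3: at line 1 remove [vjn] add [fektl] -> 5 lines: pux kpvg fektl nrhgm hdyl
Hunk 4: at line 1 remove [kpvg,fektl,nrhgm] add [rfq] -> 3 lines: pux rfq hdyl
Hunk 5: at line 1 remove [rfq] add [mmpe] -> 3 lines: pux mmpe hdyl

Answer: pux
mmpe
hdyl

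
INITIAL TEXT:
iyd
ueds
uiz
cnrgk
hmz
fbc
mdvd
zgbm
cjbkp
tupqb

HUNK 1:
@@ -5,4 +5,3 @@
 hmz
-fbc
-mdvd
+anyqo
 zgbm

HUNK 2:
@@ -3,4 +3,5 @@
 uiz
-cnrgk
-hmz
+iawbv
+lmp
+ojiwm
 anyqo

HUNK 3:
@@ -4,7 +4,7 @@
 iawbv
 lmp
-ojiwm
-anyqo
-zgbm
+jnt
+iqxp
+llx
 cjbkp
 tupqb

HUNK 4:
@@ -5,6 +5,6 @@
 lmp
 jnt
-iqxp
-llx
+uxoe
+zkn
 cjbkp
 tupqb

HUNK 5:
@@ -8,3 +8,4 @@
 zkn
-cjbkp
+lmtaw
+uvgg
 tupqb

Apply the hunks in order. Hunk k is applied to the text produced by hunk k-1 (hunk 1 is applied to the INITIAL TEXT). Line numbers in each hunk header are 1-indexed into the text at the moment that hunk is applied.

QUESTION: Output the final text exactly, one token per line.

Answer: iyd
ueds
uiz
iawbv
lmp
jnt
uxoe
zkn
lmtaw
uvgg
tupqb

Derivation:
Hunk 1: at line 5 remove [fbc,mdvd] add [anyqo] -> 9 lines: iyd ueds uiz cnrgk hmz anyqo zgbm cjbkp tupqb
Hunk 2: at line 3 remove [cnrgk,hmz] add [iawbv,lmp,ojiwm] -> 10 lines: iyd ueds uiz iawbv lmp ojiwm anyqo zgbm cjbkp tupqb
Hunk 3: at line 4 remove [ojiwm,anyqo,zgbm] add [jnt,iqxp,llx] -> 10 lines: iyd ueds uiz iawbv lmp jnt iqxp llx cjbkp tupqb
Hunk 4: at line 5 remove [iqxp,llx] add [uxoe,zkn] -> 10 lines: iyd ueds uiz iawbv lmp jnt uxoe zkn cjbkp tupqb
Hunk 5: at line 8 remove [cjbkp] add [lmtaw,uvgg] -> 11 lines: iyd ueds uiz iawbv lmp jnt uxoe zkn lmtaw uvgg tupqb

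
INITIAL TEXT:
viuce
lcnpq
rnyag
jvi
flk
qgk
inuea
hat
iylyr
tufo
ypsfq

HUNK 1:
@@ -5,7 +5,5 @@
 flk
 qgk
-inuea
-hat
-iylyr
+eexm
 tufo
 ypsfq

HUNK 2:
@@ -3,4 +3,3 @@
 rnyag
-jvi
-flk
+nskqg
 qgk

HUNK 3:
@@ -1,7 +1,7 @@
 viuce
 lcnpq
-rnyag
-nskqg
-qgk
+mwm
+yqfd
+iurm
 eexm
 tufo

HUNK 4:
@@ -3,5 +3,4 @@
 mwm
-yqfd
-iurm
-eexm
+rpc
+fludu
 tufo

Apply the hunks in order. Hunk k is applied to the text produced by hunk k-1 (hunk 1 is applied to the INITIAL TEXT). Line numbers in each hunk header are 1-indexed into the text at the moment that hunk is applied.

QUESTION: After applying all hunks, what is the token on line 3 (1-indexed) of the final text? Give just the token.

Answer: mwm

Derivation:
Hunk 1: at line 5 remove [inuea,hat,iylyr] add [eexm] -> 9 lines: viuce lcnpq rnyag jvi flk qgk eexm tufo ypsfq
Hunk 2: at line 3 remove [jvi,flk] add [nskqg] -> 8 lines: viuce lcnpq rnyag nskqg qgk eexm tufo ypsfq
Hunk 3: at line 1 remove [rnyag,nskqg,qgk] add [mwm,yqfd,iurm] -> 8 lines: viuce lcnpq mwm yqfd iurm eexm tufo ypsfq
Hunk 4: at line 3 remove [yqfd,iurm,eexm] add [rpc,fludu] -> 7 lines: viuce lcnpq mwm rpc fludu tufo ypsfq
Final line 3: mwm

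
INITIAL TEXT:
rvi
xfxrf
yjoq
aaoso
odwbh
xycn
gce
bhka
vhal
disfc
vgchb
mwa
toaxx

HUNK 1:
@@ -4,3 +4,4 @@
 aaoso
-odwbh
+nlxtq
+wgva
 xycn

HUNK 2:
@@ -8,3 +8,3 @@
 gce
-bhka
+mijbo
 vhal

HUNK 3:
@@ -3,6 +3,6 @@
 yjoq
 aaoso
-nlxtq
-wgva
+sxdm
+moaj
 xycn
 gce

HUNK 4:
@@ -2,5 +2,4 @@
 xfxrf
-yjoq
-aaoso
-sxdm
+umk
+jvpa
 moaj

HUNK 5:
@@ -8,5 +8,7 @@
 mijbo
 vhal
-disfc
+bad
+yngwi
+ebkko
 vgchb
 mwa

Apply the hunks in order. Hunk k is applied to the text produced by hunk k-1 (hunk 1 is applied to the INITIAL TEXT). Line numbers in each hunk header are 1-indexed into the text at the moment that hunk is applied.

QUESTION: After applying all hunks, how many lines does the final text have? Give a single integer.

Answer: 15

Derivation:
Hunk 1: at line 4 remove [odwbh] add [nlxtq,wgva] -> 14 lines: rvi xfxrf yjoq aaoso nlxtq wgva xycn gce bhka vhal disfc vgchb mwa toaxx
Hunk 2: at line 8 remove [bhka] add [mijbo] -> 14 lines: rvi xfxrf yjoq aaoso nlxtq wgva xycn gce mijbo vhal disfc vgchb mwa toaxx
Hunk 3: at line 3 remove [nlxtq,wgva] add [sxdm,moaj] -> 14 lines: rvi xfxrf yjoq aaoso sxdm moaj xycn gce mijbo vhal disfc vgchb mwa toaxx
Hunk 4: at line 2 remove [yjoq,aaoso,sxdm] add [umk,jvpa] -> 13 lines: rvi xfxrf umk jvpa moaj xycn gce mijbo vhal disfc vgchb mwa toaxx
Hunk 5: at line 8 remove [disfc] add [bad,yngwi,ebkko] -> 15 lines: rvi xfxrf umk jvpa moaj xycn gce mijbo vhal bad yngwi ebkko vgchb mwa toaxx
Final line count: 15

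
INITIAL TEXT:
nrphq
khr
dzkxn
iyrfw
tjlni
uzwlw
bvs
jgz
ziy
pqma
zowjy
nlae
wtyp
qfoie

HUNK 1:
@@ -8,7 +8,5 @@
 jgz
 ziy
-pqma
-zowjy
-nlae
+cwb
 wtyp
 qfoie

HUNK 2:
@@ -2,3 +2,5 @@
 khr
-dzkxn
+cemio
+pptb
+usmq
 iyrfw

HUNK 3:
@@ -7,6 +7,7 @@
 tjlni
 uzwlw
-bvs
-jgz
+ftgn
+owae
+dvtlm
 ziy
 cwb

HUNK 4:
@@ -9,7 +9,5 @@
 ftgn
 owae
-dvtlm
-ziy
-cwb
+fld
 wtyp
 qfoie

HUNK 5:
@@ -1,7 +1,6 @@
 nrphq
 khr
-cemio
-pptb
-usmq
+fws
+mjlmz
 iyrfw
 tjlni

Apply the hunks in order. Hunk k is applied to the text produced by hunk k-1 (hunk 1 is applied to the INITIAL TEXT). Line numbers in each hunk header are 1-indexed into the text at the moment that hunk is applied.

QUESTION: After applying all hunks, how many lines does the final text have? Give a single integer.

Hunk 1: at line 8 remove [pqma,zowjy,nlae] add [cwb] -> 12 lines: nrphq khr dzkxn iyrfw tjlni uzwlw bvs jgz ziy cwb wtyp qfoie
Hunk 2: at line 2 remove [dzkxn] add [cemio,pptb,usmq] -> 14 lines: nrphq khr cemio pptb usmq iyrfw tjlni uzwlw bvs jgz ziy cwb wtyp qfoie
Hunk 3: at line 7 remove [bvs,jgz] add [ftgn,owae,dvtlm] -> 15 lines: nrphq khr cemio pptb usmq iyrfw tjlni uzwlw ftgn owae dvtlm ziy cwb wtyp qfoie
Hunk 4: at line 9 remove [dvtlm,ziy,cwb] add [fld] -> 13 lines: nrphq khr cemio pptb usmq iyrfw tjlni uzwlw ftgn owae fld wtyp qfoie
Hunk 5: at line 1 remove [cemio,pptb,usmq] add [fws,mjlmz] -> 12 lines: nrphq khr fws mjlmz iyrfw tjlni uzwlw ftgn owae fld wtyp qfoie
Final line count: 12

Answer: 12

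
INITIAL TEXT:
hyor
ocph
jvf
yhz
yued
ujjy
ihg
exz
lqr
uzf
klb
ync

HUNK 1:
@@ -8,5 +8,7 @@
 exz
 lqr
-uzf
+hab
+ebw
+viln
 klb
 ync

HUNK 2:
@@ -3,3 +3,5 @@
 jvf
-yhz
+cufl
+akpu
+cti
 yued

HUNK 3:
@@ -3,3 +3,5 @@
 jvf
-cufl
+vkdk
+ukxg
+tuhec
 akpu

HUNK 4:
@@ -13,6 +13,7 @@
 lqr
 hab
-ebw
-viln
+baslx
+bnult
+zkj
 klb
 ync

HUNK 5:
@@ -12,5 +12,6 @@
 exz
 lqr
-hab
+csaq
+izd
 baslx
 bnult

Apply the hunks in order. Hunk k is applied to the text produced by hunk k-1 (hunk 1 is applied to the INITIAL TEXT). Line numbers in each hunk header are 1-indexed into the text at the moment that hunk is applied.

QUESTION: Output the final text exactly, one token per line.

Answer: hyor
ocph
jvf
vkdk
ukxg
tuhec
akpu
cti
yued
ujjy
ihg
exz
lqr
csaq
izd
baslx
bnult
zkj
klb
ync

Derivation:
Hunk 1: at line 8 remove [uzf] add [hab,ebw,viln] -> 14 lines: hyor ocph jvf yhz yued ujjy ihg exz lqr hab ebw viln klb ync
Hunk 2: at line 3 remove [yhz] add [cufl,akpu,cti] -> 16 lines: hyor ocph jvf cufl akpu cti yued ujjy ihg exz lqr hab ebw viln klb ync
Hunk 3: at line 3 remove [cufl] add [vkdk,ukxg,tuhec] -> 18 lines: hyor ocph jvf vkdk ukxg tuhec akpu cti yued ujjy ihg exz lqr hab ebw viln klb ync
Hunk 4: at line 13 remove [ebw,viln] add [baslx,bnult,zkj] -> 19 lines: hyor ocph jvf vkdk ukxg tuhec akpu cti yued ujjy ihg exz lqr hab baslx bnult zkj klb ync
Hunk 5: at line 12 remove [hab] add [csaq,izd] -> 20 lines: hyor ocph jvf vkdk ukxg tuhec akpu cti yued ujjy ihg exz lqr csaq izd baslx bnult zkj klb ync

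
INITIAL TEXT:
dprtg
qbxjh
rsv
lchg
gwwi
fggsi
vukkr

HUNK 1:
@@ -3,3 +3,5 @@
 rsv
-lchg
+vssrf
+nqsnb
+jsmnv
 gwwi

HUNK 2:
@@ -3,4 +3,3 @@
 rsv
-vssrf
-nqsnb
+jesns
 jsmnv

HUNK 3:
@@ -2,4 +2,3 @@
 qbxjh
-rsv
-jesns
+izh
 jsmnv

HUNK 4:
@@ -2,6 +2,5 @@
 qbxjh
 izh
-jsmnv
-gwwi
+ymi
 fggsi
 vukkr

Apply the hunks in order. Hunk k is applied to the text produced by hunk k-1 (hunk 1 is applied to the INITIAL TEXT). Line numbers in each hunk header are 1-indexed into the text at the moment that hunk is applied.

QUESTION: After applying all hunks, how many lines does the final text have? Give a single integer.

Hunk 1: at line 3 remove [lchg] add [vssrf,nqsnb,jsmnv] -> 9 lines: dprtg qbxjh rsv vssrf nqsnb jsmnv gwwi fggsi vukkr
Hunk 2: at line 3 remove [vssrf,nqsnb] add [jesns] -> 8 lines: dprtg qbxjh rsv jesns jsmnv gwwi fggsi vukkr
Hunk 3: at line 2 remove [rsv,jesns] add [izh] -> 7 lines: dprtg qbxjh izh jsmnv gwwi fggsi vukkr
Hunk 4: at line 2 remove [jsmnv,gwwi] add [ymi] -> 6 lines: dprtg qbxjh izh ymi fggsi vukkr
Final line count: 6

Answer: 6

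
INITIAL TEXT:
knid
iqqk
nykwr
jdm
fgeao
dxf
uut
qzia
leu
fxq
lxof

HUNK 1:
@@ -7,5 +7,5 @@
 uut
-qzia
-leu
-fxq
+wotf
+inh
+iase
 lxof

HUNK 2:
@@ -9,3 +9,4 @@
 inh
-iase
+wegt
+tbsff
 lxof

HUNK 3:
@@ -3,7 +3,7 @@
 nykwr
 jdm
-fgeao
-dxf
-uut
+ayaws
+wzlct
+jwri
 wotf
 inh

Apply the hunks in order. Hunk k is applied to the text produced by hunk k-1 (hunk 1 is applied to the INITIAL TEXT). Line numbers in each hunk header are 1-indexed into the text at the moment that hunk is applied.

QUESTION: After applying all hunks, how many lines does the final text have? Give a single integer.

Answer: 12

Derivation:
Hunk 1: at line 7 remove [qzia,leu,fxq] add [wotf,inh,iase] -> 11 lines: knid iqqk nykwr jdm fgeao dxf uut wotf inh iase lxof
Hunk 2: at line 9 remove [iase] add [wegt,tbsff] -> 12 lines: knid iqqk nykwr jdm fgeao dxf uut wotf inh wegt tbsff lxof
Hunk 3: at line 3 remove [fgeao,dxf,uut] add [ayaws,wzlct,jwri] -> 12 lines: knid iqqk nykwr jdm ayaws wzlct jwri wotf inh wegt tbsff lxof
Final line count: 12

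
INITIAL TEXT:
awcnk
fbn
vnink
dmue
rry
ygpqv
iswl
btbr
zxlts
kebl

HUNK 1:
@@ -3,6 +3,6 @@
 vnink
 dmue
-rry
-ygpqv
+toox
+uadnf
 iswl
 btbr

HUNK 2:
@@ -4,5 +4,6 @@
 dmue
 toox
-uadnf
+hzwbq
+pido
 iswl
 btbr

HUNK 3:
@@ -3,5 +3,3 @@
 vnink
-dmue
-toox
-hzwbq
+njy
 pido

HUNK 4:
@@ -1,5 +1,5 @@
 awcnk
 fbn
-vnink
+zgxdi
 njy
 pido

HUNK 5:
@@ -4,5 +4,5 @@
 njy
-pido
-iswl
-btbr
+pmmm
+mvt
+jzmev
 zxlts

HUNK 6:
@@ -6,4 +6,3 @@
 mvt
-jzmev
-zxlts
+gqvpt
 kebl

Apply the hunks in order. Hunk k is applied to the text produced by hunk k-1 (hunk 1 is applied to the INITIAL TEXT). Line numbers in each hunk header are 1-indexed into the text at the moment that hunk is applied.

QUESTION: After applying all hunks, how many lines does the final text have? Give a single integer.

Hunk 1: at line 3 remove [rry,ygpqv] add [toox,uadnf] -> 10 lines: awcnk fbn vnink dmue toox uadnf iswl btbr zxlts kebl
Hunk 2: at line 4 remove [uadnf] add [hzwbq,pido] -> 11 lines: awcnk fbn vnink dmue toox hzwbq pido iswl btbr zxlts kebl
Hunk 3: at line 3 remove [dmue,toox,hzwbq] add [njy] -> 9 lines: awcnk fbn vnink njy pido iswl btbr zxlts kebl
Hunk 4: at line 1 remove [vnink] add [zgxdi] -> 9 lines: awcnk fbn zgxdi njy pido iswl btbr zxlts kebl
Hunk 5: at line 4 remove [pido,iswl,btbr] add [pmmm,mvt,jzmev] -> 9 lines: awcnk fbn zgxdi njy pmmm mvt jzmev zxlts kebl
Hunk 6: at line 6 remove [jzmev,zxlts] add [gqvpt] -> 8 lines: awcnk fbn zgxdi njy pmmm mvt gqvpt kebl
Final line count: 8

Answer: 8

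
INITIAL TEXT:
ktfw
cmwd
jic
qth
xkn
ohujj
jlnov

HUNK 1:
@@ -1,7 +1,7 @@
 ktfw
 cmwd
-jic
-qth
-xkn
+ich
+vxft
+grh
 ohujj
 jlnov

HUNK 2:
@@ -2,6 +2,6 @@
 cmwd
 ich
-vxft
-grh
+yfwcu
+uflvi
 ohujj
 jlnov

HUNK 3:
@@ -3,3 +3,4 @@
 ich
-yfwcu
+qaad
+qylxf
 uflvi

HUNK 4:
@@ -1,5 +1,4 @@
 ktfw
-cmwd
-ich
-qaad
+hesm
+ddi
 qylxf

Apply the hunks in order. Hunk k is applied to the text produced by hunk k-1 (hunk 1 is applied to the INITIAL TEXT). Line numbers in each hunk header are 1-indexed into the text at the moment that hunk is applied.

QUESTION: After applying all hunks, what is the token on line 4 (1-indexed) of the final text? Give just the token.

Answer: qylxf

Derivation:
Hunk 1: at line 1 remove [jic,qth,xkn] add [ich,vxft,grh] -> 7 lines: ktfw cmwd ich vxft grh ohujj jlnov
Hunk 2: at line 2 remove [vxft,grh] add [yfwcu,uflvi] -> 7 lines: ktfw cmwd ich yfwcu uflvi ohujj jlnov
Hunk 3: at line 3 remove [yfwcu] add [qaad,qylxf] -> 8 lines: ktfw cmwd ich qaad qylxf uflvi ohujj jlnov
Hunk 4: at line 1 remove [cmwd,ich,qaad] add [hesm,ddi] -> 7 lines: ktfw hesm ddi qylxf uflvi ohujj jlnov
Final line 4: qylxf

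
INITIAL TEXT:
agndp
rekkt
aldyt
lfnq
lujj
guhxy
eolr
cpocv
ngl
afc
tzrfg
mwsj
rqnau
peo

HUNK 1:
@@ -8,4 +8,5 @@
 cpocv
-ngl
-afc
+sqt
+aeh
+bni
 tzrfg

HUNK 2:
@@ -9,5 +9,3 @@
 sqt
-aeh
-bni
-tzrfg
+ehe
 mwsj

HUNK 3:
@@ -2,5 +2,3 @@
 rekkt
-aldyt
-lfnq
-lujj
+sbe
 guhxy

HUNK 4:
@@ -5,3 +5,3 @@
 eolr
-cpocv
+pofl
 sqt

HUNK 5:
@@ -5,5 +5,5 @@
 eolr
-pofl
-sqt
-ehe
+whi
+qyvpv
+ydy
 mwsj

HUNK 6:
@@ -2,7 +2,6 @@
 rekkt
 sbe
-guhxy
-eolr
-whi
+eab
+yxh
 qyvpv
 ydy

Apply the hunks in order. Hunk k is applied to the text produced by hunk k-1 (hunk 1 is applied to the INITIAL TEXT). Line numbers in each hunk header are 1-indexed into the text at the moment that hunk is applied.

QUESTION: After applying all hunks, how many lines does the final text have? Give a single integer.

Hunk 1: at line 8 remove [ngl,afc] add [sqt,aeh,bni] -> 15 lines: agndp rekkt aldyt lfnq lujj guhxy eolr cpocv sqt aeh bni tzrfg mwsj rqnau peo
Hunk 2: at line 9 remove [aeh,bni,tzrfg] add [ehe] -> 13 lines: agndp rekkt aldyt lfnq lujj guhxy eolr cpocv sqt ehe mwsj rqnau peo
Hunk 3: at line 2 remove [aldyt,lfnq,lujj] add [sbe] -> 11 lines: agndp rekkt sbe guhxy eolr cpocv sqt ehe mwsj rqnau peo
Hunk 4: at line 5 remove [cpocv] add [pofl] -> 11 lines: agndp rekkt sbe guhxy eolr pofl sqt ehe mwsj rqnau peo
Hunk 5: at line 5 remove [pofl,sqt,ehe] add [whi,qyvpv,ydy] -> 11 lines: agndp rekkt sbe guhxy eolr whi qyvpv ydy mwsj rqnau peo
Hunk 6: at line 2 remove [guhxy,eolr,whi] add [eab,yxh] -> 10 lines: agndp rekkt sbe eab yxh qyvpv ydy mwsj rqnau peo
Final line count: 10

Answer: 10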